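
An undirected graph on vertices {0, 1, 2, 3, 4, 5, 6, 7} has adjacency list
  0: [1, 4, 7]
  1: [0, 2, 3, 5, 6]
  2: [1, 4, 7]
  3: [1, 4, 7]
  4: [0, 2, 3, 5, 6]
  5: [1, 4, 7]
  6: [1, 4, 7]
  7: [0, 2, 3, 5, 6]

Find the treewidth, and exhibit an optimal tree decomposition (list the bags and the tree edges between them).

Treewidth 3.
One such decomposition:
Bags: B1 = {1, 4, 5, 7}  B2 = {1, 3, 4, 7}  B3 = {1, 4, 6, 7}  B4 = {1, 2, 4, 7}  B5 = {0, 1, 4, 7}
Tree: B1–B2, B2–B3, B3–B4, B4–B5

The largest bag has 4 vertices, giving width 3; this decomposition certifies tw(G) ≤ 3. For the lower bound: the 4 vertex sets {1,5}, {3,7}, {4}, {6} are disjoint, each induces a connected subgraph, and every pair is joined by at least one edge of G. Contracting each set to a single vertex therefore yields K_{4} as a minor, and since treewidth is minor-monotone, tw(G) ≥ tw(K_{4}) = 3. The upper and lower bounds meet at 3, so that is the treewidth.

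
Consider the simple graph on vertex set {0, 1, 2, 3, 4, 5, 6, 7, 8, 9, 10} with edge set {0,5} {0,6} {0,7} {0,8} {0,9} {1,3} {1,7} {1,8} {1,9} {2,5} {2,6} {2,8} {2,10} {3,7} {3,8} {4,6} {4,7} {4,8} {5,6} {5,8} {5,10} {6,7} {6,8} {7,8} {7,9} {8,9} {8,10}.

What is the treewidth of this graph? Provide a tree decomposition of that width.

Each bag holds 4 vertices, so the decomposition has width 3, which upper-bounds the treewidth. Conversely, {2, 5, 8, 10} is a clique of size 4, and the vertices of any clique must share a bag in every tree decomposition; so some bag has ≥ 4 vertices and tw(G) ≥ 3. Hence tw(G) = 3 exactly.

Treewidth 3.
One such decomposition:
Bags: B1 = {0, 5, 6, 8}  B2 = {0, 6, 7, 8}  B3 = {0, 7, 8, 9}  B4 = {1, 7, 8, 9}  B5 = {2, 5, 6, 8}  B6 = {4, 6, 7, 8}  B7 = {1, 3, 7, 8}  B8 = {2, 5, 8, 10}
Tree: B1–B2, B2–B3, B3–B4, B1–B5, B2–B6, B4–B7, B5–B8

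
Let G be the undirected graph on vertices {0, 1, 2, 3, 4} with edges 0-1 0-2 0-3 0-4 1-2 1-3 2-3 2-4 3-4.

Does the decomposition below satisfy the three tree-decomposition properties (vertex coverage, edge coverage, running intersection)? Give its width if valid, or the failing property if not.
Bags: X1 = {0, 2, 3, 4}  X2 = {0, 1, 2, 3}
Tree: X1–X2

Yes; width 3.

Every vertex of G appears in some bag (union = {0, 1, 2, 3, 4}); every edge is covered by a bag; and for each vertex v the set of bags containing v is connected in the bag tree. The decomposition is therefore valid. The largest bag has 4 vertices, so the width is 3.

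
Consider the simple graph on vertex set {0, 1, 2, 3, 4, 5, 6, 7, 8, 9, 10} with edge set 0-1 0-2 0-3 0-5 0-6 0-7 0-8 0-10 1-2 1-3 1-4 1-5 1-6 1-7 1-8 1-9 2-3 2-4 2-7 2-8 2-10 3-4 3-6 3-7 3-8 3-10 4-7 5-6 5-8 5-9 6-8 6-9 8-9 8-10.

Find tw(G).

4

A width-4 tree decomposition is:
Bags: B1 = {0, 1, 5, 6, 8}  B2 = {0, 1, 3, 6, 8}  B3 = {1, 5, 6, 8, 9}  B4 = {0, 1, 2, 3, 8}  B5 = {0, 1, 2, 3, 7}  B6 = {0, 2, 3, 8, 10}  B7 = {1, 2, 3, 4, 7}
Tree: B1–B2, B1–B3, B2–B4, B4–B5, B4–B6, B5–B7
The largest bag has 5 vertices, giving width 4; this decomposition certifies tw(G) ≤ 4. Conversely, {0, 1, 2, 3, 8} is a clique of size 5, and the vertices of any clique must share a bag in every tree decomposition; so some bag has ≥ 5 vertices and tw(G) ≥ 4. Therefore the treewidth is 4.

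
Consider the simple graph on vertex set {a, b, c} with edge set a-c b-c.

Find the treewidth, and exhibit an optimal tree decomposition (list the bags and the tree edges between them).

Treewidth 1.
One optimal decomposition is:
Bags: B1 = {a, c}  B2 = {b, c}
Tree: B1–B2

Each bag holds 2 vertices, so the decomposition has width 1, which upper-bounds the treewidth. Since G has at least one edge (e.g. a–c), it is not an edgeless graph, so tw(G) ≥ 1. Combining the bounds, tw(G) = 1.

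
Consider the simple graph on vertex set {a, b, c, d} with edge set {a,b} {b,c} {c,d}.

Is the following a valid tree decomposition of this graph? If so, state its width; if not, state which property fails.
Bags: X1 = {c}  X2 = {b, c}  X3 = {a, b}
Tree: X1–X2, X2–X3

No — vertex d appears in no bag.

A tree decomposition must satisfy three properties: every vertex lies in some bag; for every edge, both endpoints lie together in some bag; and for every vertex, the bags containing it form a connected subtree. Here vertex d appears in no bag, so the decomposition is invalid.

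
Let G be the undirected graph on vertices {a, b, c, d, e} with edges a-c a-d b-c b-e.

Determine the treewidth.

1

A width-1 tree decomposition is:
Bags: B1 = {a, d}  B2 = {a, c}  B3 = {b, c}  B4 = {b, e}
Tree: B1–B2, B2–B3, B3–B4
The largest bag has 2 vertices, giving width 1; this decomposition certifies tw(G) ≤ 1. G has an edge, so its treewidth is at least 1. Combining the bounds, tw(G) = 1.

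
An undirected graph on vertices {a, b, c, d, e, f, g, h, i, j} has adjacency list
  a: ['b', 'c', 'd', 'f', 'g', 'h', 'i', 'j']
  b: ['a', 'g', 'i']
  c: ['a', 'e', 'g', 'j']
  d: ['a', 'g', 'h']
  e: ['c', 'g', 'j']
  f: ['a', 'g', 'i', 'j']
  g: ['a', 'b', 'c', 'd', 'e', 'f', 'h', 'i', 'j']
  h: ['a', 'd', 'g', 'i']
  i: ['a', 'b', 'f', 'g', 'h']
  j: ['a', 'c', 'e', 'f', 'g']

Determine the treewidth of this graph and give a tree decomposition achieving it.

The largest bag has 4 vertices, giving width 3; this decomposition certifies tw(G) ≤ 3. Conversely, {c, e, g, j} is a clique of size 4, and the vertices of any clique must share a bag in every tree decomposition; so some bag has ≥ 4 vertices and tw(G) ≥ 3. The upper and lower bounds meet at 3, so that is the treewidth.

Treewidth 3.
One such decomposition:
Bags: B1 = {a, f, g, i}  B2 = {a, g, h, i}  B3 = {a, b, g, i}  B4 = {a, f, g, j}  B5 = {a, c, g, j}  B6 = {c, e, g, j}  B7 = {a, d, g, h}
Tree: B1–B2, B1–B3, B1–B4, B4–B5, B5–B6, B2–B7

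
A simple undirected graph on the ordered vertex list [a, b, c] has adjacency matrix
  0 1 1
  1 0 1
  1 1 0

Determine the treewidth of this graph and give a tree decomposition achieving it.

Treewidth 2.
Bags: B1 = {a, b, c}
Tree: (single bag)

A single bag containing all 3 vertices is trivially a valid decomposition of width 2. For the lower bound, the 3 vertices {a, b, c} are pairwise adjacent, and any tree decomposition puts a clique entirely inside one bag — forcing width ≥ 2. Hence tw(G) = 2 exactly.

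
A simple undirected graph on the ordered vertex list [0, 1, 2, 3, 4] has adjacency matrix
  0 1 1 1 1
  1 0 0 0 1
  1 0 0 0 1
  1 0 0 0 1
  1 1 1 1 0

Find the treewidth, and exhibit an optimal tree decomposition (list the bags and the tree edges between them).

The largest bag has 3 vertices, giving width 2; this decomposition certifies tw(G) ≤ 2. Conversely, {0, 1, 4} is a clique of size 3, and the vertices of any clique must share a bag in every tree decomposition; so some bag has ≥ 3 vertices and tw(G) ≥ 2. Combining the bounds, tw(G) = 2.

Treewidth 2.
Bags: B1 = {0, 2, 4}  B2 = {0, 1, 4}  B3 = {0, 3, 4}
Tree: B1–B2, B1–B3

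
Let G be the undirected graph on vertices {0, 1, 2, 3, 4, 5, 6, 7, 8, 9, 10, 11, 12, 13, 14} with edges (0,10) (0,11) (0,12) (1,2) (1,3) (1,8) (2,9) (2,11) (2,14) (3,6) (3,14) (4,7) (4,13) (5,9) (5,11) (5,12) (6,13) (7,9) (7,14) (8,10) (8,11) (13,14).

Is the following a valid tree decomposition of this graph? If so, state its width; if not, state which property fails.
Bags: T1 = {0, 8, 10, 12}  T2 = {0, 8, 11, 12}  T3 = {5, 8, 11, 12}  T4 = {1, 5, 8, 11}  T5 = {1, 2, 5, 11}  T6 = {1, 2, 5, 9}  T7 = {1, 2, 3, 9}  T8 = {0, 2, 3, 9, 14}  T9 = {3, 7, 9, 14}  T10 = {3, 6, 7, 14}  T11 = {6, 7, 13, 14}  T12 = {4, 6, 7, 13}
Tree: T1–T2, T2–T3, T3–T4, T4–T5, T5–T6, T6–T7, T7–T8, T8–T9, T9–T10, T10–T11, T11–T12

No — bags containing vertex 0 are not connected in the tree.

A tree decomposition must satisfy three properties: every vertex lies in some bag; for every edge, both endpoints lie together in some bag; and for every vertex, the bags containing it form a connected subtree. Here bags containing vertex 0 are not connected in the tree, so the decomposition is invalid.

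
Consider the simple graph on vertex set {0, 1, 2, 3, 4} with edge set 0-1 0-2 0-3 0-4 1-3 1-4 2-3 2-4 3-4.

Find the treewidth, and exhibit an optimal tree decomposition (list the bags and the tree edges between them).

Each bag holds 4 vertices, so the decomposition has width 3, which upper-bounds the treewidth. On the other hand G contains the 4-clique {0, 1, 3, 4}. A clique must lie in a single bag of any decomposition, so no decomposition can have width below 3. Hence tw(G) = 3 exactly.

Treewidth 3.
One optimal decomposition is:
Bags: B1 = {0, 1, 3, 4}  B2 = {0, 2, 3, 4}
Tree: B1–B2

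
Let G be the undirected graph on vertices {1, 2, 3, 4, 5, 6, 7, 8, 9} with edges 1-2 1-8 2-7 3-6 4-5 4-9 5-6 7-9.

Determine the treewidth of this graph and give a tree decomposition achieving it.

Treewidth 1.
Bags: B1 = {3, 6}  B2 = {5, 6}  B3 = {4, 5}  B4 = {4, 9}  B5 = {7, 9}  B6 = {2, 7}  B7 = {1, 2}  B8 = {1, 8}
Tree: B1–B2, B2–B3, B3–B4, B4–B5, B5–B6, B6–B7, B7–B8

The largest bag has 2 vertices, giving width 1; this decomposition certifies tw(G) ≤ 1. G has an edge, so its treewidth is at least 1. Hence tw(G) = 1 exactly.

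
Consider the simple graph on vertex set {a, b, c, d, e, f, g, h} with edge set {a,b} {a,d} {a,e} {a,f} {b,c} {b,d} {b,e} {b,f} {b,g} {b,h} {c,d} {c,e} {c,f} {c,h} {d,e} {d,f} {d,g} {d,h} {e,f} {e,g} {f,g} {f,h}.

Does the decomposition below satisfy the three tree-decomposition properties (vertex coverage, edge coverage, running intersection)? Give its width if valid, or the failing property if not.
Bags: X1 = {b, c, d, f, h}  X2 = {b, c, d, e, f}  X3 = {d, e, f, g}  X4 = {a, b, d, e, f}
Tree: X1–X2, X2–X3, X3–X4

A tree decomposition must satisfy three properties: every vertex lies in some bag; for every edge, both endpoints lie together in some bag; and for every vertex, the bags containing it form a connected subtree. Here edge (b,g) lies in no bag, so the decomposition is invalid.

No — edge (b,g) lies in no bag.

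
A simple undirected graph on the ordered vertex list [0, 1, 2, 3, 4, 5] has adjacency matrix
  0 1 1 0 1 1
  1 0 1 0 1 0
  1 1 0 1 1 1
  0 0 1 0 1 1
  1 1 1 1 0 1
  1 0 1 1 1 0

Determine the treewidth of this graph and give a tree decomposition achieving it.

Each bag holds 4 vertices, so the decomposition has width 3, which upper-bounds the treewidth. On the other hand G contains the 4-clique {0, 1, 2, 4}. A clique must lie in a single bag of any decomposition, so no decomposition can have width below 3. The upper and lower bounds meet at 3, so that is the treewidth.

Treewidth 3.
One optimal decomposition is:
Bags: B1 = {0, 1, 2, 4}  B2 = {0, 2, 4, 5}  B3 = {2, 3, 4, 5}
Tree: B1–B2, B2–B3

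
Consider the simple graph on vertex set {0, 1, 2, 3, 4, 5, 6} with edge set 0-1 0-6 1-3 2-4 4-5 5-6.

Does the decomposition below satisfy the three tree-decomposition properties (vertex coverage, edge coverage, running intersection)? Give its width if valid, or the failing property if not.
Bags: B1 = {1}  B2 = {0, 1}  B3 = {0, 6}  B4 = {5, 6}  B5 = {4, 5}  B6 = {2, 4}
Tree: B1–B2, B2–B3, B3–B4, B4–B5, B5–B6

A tree decomposition must satisfy three properties: every vertex lies in some bag; for every edge, both endpoints lie together in some bag; and for every vertex, the bags containing it form a connected subtree. Here vertex 3 appears in no bag, so the decomposition is invalid.

No — vertex 3 appears in no bag.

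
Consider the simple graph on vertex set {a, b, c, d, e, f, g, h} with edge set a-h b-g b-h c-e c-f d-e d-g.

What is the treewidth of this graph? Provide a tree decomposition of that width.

Treewidth 1.
Bags: B1 = {a, h}  B2 = {b, h}  B3 = {b, g}  B4 = {d, g}  B5 = {d, e}  B6 = {c, e}  B7 = {c, f}
Tree: B1–B2, B2–B3, B3–B4, B4–B5, B5–B6, B6–B7

The largest bag has 2 vertices, giving width 1; this decomposition certifies tw(G) ≤ 1. Since G has at least one edge (e.g. a–h), it is not an edgeless graph, so tw(G) ≥ 1. Therefore the treewidth is 1.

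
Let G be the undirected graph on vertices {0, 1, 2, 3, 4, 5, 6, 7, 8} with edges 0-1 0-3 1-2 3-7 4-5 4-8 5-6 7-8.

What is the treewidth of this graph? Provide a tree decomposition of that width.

The largest bag has 2 vertices, giving width 1; this decomposition certifies tw(G) ≤ 1. G has an edge, so its treewidth is at least 1. Therefore the treewidth is 1.

Treewidth 1.
One optimal decomposition is:
Bags: B1 = {1, 2}  B2 = {0, 1}  B3 = {0, 3}  B4 = {3, 7}  B5 = {7, 8}  B6 = {4, 8}  B7 = {4, 5}  B8 = {5, 6}
Tree: B1–B2, B2–B3, B3–B4, B4–B5, B5–B6, B6–B7, B7–B8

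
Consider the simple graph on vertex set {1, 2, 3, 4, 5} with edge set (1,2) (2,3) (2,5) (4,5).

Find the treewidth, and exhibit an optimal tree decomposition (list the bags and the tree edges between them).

Every bag has size at most 2, so the width is 2 − 1 = 1 and tw(G) ≤ 1. Since G has at least one edge (e.g. 2–1), it is not an edgeless graph, so tw(G) ≥ 1. Therefore the treewidth is 1.

Treewidth 1.
Bags: B1 = {1, 2}  B2 = {2, 5}  B3 = {2, 3}  B4 = {4, 5}
Tree: B1–B2, B2–B3, B2–B4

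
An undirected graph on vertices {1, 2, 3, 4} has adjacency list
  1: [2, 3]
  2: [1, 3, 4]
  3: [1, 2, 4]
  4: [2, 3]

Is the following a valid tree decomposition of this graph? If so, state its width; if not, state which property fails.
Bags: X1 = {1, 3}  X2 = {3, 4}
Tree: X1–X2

No — vertex 2 appears in no bag.

A tree decomposition must satisfy three properties: every vertex lies in some bag; for every edge, both endpoints lie together in some bag; and for every vertex, the bags containing it form a connected subtree. Here vertex 2 appears in no bag, so the decomposition is invalid.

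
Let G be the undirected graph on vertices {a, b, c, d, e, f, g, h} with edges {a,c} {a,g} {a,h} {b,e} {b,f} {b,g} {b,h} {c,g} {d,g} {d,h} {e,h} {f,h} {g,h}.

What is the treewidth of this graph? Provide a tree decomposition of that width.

Each bag holds 3 vertices, so the decomposition has width 2, which upper-bounds the treewidth. On the other hand G contains the 3-clique {d, g, h}. A clique must lie in a single bag of any decomposition, so no decomposition can have width below 2. The upper and lower bounds meet at 2, so that is the treewidth.

Treewidth 2.
One optimal decomposition is:
Bags: B1 = {b, g, h}  B2 = {b, f, h}  B3 = {a, g, h}  B4 = {a, c, g}  B5 = {b, e, h}  B6 = {d, g, h}
Tree: B1–B2, B1–B3, B3–B4, B1–B5, B1–B6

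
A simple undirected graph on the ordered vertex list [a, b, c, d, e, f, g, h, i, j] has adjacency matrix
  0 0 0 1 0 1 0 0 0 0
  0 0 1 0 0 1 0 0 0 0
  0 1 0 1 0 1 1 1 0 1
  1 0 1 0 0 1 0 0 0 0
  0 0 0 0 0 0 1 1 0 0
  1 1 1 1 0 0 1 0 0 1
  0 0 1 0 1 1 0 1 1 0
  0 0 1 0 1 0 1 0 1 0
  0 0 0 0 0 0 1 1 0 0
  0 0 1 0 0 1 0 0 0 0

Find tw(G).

A width-2 tree decomposition is:
Bags: B1 = {c, d, f}  B2 = {c, f, g}  B3 = {c, f, j}  B4 = {c, g, h}  B5 = {b, c, f}  B6 = {a, d, f}  B7 = {g, h, i}  B8 = {e, g, h}
Tree: B1–B2, B2–B3, B2–B4, B3–B5, B1–B6, B4–B7, B7–B8
The largest bag has 3 vertices, giving width 2; this decomposition certifies tw(G) ≤ 2. On the other hand G contains the 3-clique {e, g, h}. A clique must lie in a single bag of any decomposition, so no decomposition can have width below 2. Therefore the treewidth is 2.

2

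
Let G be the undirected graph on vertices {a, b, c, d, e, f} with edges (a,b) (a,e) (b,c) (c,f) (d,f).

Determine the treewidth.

A width-1 tree decomposition is:
Bags: B1 = {d, f}  B2 = {c, f}  B3 = {b, c}  B4 = {a, b}  B5 = {a, e}
Tree: B1–B2, B2–B3, B3–B4, B4–B5
Each bag holds 2 vertices, so the decomposition has width 1, which upper-bounds the treewidth. Any graph with an edge has treewidth ≥ 1, and G has the edge d–f. Combining the bounds, tw(G) = 1.

1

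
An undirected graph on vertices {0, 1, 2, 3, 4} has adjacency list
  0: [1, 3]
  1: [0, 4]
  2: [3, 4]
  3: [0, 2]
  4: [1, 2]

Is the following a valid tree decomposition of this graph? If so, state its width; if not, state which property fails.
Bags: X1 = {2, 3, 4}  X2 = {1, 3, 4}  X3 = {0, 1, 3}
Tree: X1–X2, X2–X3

Vertex coverage: the bags together contain {0, 1, 2, 3, 4}, the full vertex set. Edge coverage: each edge of G has both endpoints in at least one bag. Running intersection: for every vertex, the bags containing it form a connected subtree. All three properties hold, so this is a valid tree decomposition of width max|bag| − 1 = 2, and hence tw(G) ≤ 2.

Yes; width 2.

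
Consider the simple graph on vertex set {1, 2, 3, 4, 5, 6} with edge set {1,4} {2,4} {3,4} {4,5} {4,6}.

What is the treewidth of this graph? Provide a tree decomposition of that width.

Every bag has size at most 2, so the width is 2 − 1 = 1 and tw(G) ≤ 1. Since G has at least one edge (e.g. 4–6), it is not an edgeless graph, so tw(G) ≥ 1. Hence tw(G) = 1 exactly.

Treewidth 1.
One such decomposition:
Bags: B1 = {4, 6}  B2 = {4, 5}  B3 = {1, 4}  B4 = {2, 4}  B5 = {3, 4}
Tree: B1–B2, B2–B3, B2–B4, B1–B5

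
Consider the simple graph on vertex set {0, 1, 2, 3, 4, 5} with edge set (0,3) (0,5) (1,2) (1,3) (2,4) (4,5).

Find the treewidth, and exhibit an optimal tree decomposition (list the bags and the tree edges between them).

Treewidth 2.
One optimal decomposition is:
Bags: B1 = {1, 2, 4}  B2 = {1, 4, 5}  B3 = {0, 1, 5}  B4 = {0, 1, 3}
Tree: B1–B2, B2–B3, B3–B4

The largest bag has 3 vertices, giving width 2; this decomposition certifies tw(G) ≤ 2. For the lower bound, G contains the cycle 1–2–4–5–0–3–1, so G is not a forest; only forests have treewidth ≤ 1, hence tw(G) ≥ 2. Therefore the treewidth is 2.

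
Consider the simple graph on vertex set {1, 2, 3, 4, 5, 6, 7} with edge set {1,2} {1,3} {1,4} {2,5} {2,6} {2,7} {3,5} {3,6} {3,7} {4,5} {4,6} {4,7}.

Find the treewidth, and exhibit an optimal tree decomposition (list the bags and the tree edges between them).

Each bag holds 4 vertices, so the decomposition has width 3, which upper-bounds the treewidth. For the lower bound: the 4 vertex sets {2,7}, {3,6}, {4}, {5} are disjoint, each induces a connected subgraph, and every pair is joined by at least one edge of G. Contracting each set to a single vertex therefore yields K_{4} as a minor, and since treewidth is minor-monotone, tw(G) ≥ tw(K_{4}) = 3. Therefore the treewidth is 3.

Treewidth 3.
One such decomposition:
Bags: B1 = {2, 3, 4, 7}  B2 = {2, 3, 4, 6}  B3 = {2, 3, 4, 5}  B4 = {1, 2, 3, 4}
Tree: B1–B2, B2–B3, B3–B4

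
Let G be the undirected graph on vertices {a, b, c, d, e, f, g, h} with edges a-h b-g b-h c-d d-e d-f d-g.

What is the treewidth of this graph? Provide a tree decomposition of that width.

Treewidth 1.
Bags: B1 = {d, f}  B2 = {d, g}  B3 = {b, g}  B4 = {c, d}  B5 = {b, h}  B6 = {d, e}  B7 = {a, h}
Tree: B1–B2, B2–B3, B2–B4, B3–B5, B4–B6, B5–B7

Every bag has size at most 2, so the width is 2 − 1 = 1 and tw(G) ≤ 1. G has an edge, so its treewidth is at least 1. The upper and lower bounds meet at 1, so that is the treewidth.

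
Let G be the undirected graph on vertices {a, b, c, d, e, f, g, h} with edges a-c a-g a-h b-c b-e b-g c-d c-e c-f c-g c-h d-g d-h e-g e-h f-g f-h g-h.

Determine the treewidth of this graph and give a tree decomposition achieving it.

Each bag holds 4 vertices, so the decomposition has width 3, which upper-bounds the treewidth. On the other hand G contains the 4-clique {c, d, g, h}. A clique must lie in a single bag of any decomposition, so no decomposition can have width below 3. Hence tw(G) = 3 exactly.

Treewidth 3.
One such decomposition:
Bags: B1 = {b, c, e, g}  B2 = {c, e, g, h}  B3 = {c, f, g, h}  B4 = {c, d, g, h}  B5 = {a, c, g, h}
Tree: B1–B2, B2–B3, B3–B4, B2–B5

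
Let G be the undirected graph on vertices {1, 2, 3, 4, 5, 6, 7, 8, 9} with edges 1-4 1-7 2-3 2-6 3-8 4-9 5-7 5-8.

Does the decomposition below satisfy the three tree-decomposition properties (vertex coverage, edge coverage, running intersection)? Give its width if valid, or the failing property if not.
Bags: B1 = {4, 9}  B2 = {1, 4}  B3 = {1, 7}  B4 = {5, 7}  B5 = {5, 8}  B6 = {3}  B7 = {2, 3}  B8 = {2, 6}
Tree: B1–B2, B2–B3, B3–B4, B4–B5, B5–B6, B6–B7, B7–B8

No — edge (8,3) lies in no bag.

A tree decomposition must satisfy three properties: every vertex lies in some bag; for every edge, both endpoints lie together in some bag; and for every vertex, the bags containing it form a connected subtree. Here edge (8,3) lies in no bag, so the decomposition is invalid.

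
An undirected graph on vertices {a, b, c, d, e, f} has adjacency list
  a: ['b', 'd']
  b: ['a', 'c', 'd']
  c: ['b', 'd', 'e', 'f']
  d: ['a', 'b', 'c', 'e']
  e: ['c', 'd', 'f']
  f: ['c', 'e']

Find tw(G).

A width-2 tree decomposition is:
Bags: B1 = {c, d, e}  B2 = {b, c, d}  B3 = {c, e, f}  B4 = {a, b, d}
Tree: B1–B2, B1–B3, B2–B4
Each bag holds 3 vertices, so the decomposition has width 2, which upper-bounds the treewidth. On the other hand G contains the 3-clique {c, d, e}. A clique must lie in a single bag of any decomposition, so no decomposition can have width below 2. The upper and lower bounds meet at 2, so that is the treewidth.

2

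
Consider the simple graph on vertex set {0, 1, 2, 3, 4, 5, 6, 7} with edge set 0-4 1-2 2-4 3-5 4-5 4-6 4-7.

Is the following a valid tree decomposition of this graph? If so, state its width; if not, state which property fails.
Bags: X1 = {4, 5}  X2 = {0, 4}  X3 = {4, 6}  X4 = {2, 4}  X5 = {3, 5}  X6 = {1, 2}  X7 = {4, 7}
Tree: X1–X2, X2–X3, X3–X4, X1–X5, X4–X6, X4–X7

Every vertex of G appears in some bag (union = {0, 1, 2, 3, 4, 5, 6, 7}); every edge is covered by a bag; and for each vertex v the set of bags containing v is connected in the bag tree. The decomposition is therefore valid. The largest bag has 2 vertices, so the width is 1.

Yes; width 1.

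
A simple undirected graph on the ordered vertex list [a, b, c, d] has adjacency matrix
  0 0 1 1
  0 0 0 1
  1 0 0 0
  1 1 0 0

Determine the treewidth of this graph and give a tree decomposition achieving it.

Treewidth 1.
One optimal decomposition is:
Bags: B1 = {a, c}  B2 = {a, d}  B3 = {b, d}
Tree: B1–B2, B2–B3

The largest bag has 2 vertices, giving width 1; this decomposition certifies tw(G) ≤ 1. Any graph with an edge has treewidth ≥ 1, and G has the edge c–a. Combining the bounds, tw(G) = 1.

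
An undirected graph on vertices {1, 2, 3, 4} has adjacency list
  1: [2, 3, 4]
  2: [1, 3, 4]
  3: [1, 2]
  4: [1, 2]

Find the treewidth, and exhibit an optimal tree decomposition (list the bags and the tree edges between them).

Each bag holds 3 vertices, so the decomposition has width 2, which upper-bounds the treewidth. On the other hand G contains the 3-clique {1, 2, 3}. A clique must lie in a single bag of any decomposition, so no decomposition can have width below 2. Hence tw(G) = 2 exactly.

Treewidth 2.
One such decomposition:
Bags: B1 = {1, 2, 3}  B2 = {1, 2, 4}
Tree: B1–B2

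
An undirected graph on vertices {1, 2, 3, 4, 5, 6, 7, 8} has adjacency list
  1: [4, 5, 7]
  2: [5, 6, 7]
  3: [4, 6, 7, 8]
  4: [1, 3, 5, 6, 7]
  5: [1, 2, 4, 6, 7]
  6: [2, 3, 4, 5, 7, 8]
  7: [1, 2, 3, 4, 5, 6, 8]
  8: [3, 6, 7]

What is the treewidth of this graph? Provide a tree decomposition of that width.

Treewidth 3.
One such decomposition:
Bags: B1 = {2, 5, 6, 7}  B2 = {4, 5, 6, 7}  B3 = {3, 4, 6, 7}  B4 = {3, 6, 7, 8}  B5 = {1, 4, 5, 7}
Tree: B1–B2, B2–B3, B3–B4, B2–B5

Each bag holds 4 vertices, so the decomposition has width 3, which upper-bounds the treewidth. On the other hand G contains the 4-clique {1, 4, 5, 7}. A clique must lie in a single bag of any decomposition, so no decomposition can have width below 3. Hence tw(G) = 3 exactly.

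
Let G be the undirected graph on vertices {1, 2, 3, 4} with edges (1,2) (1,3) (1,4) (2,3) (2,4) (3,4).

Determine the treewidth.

3

A width-3 tree decomposition is:
Bags: B1 = {1, 2, 3, 4}
Tree: (single bag)
A single bag containing all 4 vertices is trivially a valid decomposition of width 3. On the other hand G contains the 4-clique {1, 2, 3, 4}. A clique must lie in a single bag of any decomposition, so no decomposition can have width below 3. Combining the bounds, tw(G) = 3.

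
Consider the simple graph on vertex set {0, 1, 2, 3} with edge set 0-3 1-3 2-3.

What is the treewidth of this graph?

A width-1 tree decomposition is:
Bags: B1 = {2, 3}  B2 = {0, 3}  B3 = {1, 3}
Tree: B1–B2, B1–B3
Each bag holds 2 vertices, so the decomposition has width 1, which upper-bounds the treewidth. G has an edge, so its treewidth is at least 1. Combining the bounds, tw(G) = 1.

1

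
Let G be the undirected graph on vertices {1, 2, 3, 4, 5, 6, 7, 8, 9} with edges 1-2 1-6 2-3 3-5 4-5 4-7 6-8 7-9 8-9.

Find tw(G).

A width-2 tree decomposition is:
Bags: B1 = {4, 5, 7}  B2 = {5, 7, 9}  B3 = {5, 8, 9}  B4 = {5, 6, 8}  B5 = {1, 5, 6}  B6 = {1, 2, 5}  B7 = {2, 3, 5}
Tree: B1–B2, B2–B3, B3–B4, B4–B5, B5–B6, B6–B7
Each bag holds 3 vertices, so the decomposition has width 2, which upper-bounds the treewidth. For the lower bound, G contains the cycle 5–4–7–9–8–6–1–2–3–5, so G is not a forest; only forests have treewidth ≤ 1, hence tw(G) ≥ 2. Combining the bounds, tw(G) = 2.

2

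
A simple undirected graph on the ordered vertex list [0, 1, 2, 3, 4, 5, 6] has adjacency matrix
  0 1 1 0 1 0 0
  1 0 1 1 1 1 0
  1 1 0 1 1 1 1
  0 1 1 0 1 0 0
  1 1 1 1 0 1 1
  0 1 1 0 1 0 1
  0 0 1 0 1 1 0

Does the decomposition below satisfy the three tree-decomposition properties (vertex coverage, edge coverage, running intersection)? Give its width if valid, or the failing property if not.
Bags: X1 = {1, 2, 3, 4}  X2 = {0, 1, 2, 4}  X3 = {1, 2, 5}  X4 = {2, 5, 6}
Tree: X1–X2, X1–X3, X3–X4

No — edge (4,5) lies in no bag.

A tree decomposition must satisfy three properties: every vertex lies in some bag; for every edge, both endpoints lie together in some bag; and for every vertex, the bags containing it form a connected subtree. Here edge (4,5) lies in no bag, so the decomposition is invalid.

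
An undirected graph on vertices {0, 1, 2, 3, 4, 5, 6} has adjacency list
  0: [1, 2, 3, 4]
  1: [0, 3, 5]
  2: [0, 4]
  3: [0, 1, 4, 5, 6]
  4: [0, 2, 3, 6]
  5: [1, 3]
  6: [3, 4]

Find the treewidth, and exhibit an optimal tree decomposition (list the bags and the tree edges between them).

Treewidth 2.
One such decomposition:
Bags: B1 = {0, 1, 3}  B2 = {0, 3, 4}  B3 = {0, 2, 4}  B4 = {1, 3, 5}  B5 = {3, 4, 6}
Tree: B1–B2, B2–B3, B1–B4, B2–B5

Every bag has size at most 3, so the width is 3 − 1 = 2 and tw(G) ≤ 2. For the lower bound, the 3 vertices {0, 2, 4} are pairwise adjacent, and any tree decomposition puts a clique entirely inside one bag — forcing width ≥ 2. Hence tw(G) = 2 exactly.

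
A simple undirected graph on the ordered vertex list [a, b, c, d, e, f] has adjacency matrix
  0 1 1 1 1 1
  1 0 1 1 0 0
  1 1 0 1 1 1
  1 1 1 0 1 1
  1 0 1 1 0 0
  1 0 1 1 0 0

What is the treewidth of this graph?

A width-3 tree decomposition is:
Bags: B1 = {a, c, d, e}  B2 = {a, c, d, f}  B3 = {a, b, c, d}
Tree: B1–B2, B1–B3
Each bag holds 4 vertices, so the decomposition has width 3, which upper-bounds the treewidth. For the lower bound, the 4 vertices {a, c, d, e} are pairwise adjacent, and any tree decomposition puts a clique entirely inside one bag — forcing width ≥ 3. Therefore the treewidth is 3.

3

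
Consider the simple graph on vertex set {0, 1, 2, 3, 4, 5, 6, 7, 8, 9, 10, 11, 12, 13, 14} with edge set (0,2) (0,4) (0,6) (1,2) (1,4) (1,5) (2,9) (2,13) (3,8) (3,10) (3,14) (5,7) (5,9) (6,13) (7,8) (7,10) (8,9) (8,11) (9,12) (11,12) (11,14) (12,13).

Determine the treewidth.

A width-3 tree decomposition is:
Bags: B1 = {0, 4, 6, 13}  B2 = {0, 2, 4, 13}  B3 = {1, 2, 4, 13}  B4 = {1, 2, 12, 13}  B5 = {1, 2, 9, 12}  B6 = {1, 5, 9, 12}  B7 = {5, 9, 11, 12}  B8 = {5, 8, 9, 11}  B9 = {5, 7, 8, 11}  B10 = {7, 8, 11, 14}  B11 = {3, 7, 8, 14}  B12 = {3, 7, 10, 14}
Tree: B1–B2, B2–B3, B3–B4, B4–B5, B5–B6, B6–B7, B7–B8, B8–B9, B9–B10, B10–B11, B11–B12
Every bag has size at most 4, so the width is 4 − 1 = 3 and tw(G) ≤ 3. For the lower bound: the 4 vertex sets {0,4,6}, {13}, {2}, {1,5,9,12} are disjoint, each induces a connected subgraph, and every pair is joined by at least one edge of G. Contracting each set to a single vertex therefore yields K_{4} as a minor, and since treewidth is minor-monotone, tw(G) ≥ tw(K_{4}) = 3. Therefore the treewidth is 3.

3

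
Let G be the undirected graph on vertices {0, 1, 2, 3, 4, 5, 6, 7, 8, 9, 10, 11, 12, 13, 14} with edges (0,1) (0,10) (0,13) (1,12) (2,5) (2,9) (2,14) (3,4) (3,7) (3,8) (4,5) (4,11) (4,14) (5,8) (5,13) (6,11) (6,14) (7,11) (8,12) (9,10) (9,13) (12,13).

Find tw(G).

A width-3 tree decomposition is:
Bags: B1 = {6, 7, 11, 14}  B2 = {4, 7, 11, 14}  B3 = {3, 4, 7, 14}  B4 = {2, 3, 4, 14}  B5 = {2, 3, 4, 5}  B6 = {2, 3, 5, 8}  B7 = {2, 5, 8, 9}  B8 = {5, 8, 9, 13}  B9 = {8, 9, 12, 13}  B10 = {9, 10, 12, 13}  B11 = {0, 10, 12, 13}  B12 = {0, 1, 10, 12}
Tree: B1–B2, B2–B3, B3–B4, B4–B5, B5–B6, B6–B7, B7–B8, B8–B9, B9–B10, B10–B11, B11–B12
Every bag has size at most 4, so the width is 4 − 1 = 3 and tw(G) ≤ 3. For the lower bound: the 4 vertex sets {6,7,11}, {14}, {4}, {2,3,5,8} are disjoint, each induces a connected subgraph, and every pair is joined by at least one edge of G. Contracting each set to a single vertex therefore yields K_{4} as a minor, and since treewidth is minor-monotone, tw(G) ≥ tw(K_{4}) = 3. Therefore the treewidth is 3.

3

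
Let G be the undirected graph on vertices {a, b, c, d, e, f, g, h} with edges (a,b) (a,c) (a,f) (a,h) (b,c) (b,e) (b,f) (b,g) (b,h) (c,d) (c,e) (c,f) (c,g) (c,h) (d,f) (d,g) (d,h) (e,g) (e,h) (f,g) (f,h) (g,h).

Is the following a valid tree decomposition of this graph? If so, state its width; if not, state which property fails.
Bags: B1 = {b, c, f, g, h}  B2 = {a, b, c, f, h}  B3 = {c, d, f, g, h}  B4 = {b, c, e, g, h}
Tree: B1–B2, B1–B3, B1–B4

Checking the three conditions: (i) the bags cover all of {a, b, c, d, e, f, g, h}; (ii) for each edge, some bag contains both endpoints; (iii) the bags containing any fixed vertex form a subtree. All hold, so the decomposition is valid with width 5 − 1 = 4.

Yes; width 4.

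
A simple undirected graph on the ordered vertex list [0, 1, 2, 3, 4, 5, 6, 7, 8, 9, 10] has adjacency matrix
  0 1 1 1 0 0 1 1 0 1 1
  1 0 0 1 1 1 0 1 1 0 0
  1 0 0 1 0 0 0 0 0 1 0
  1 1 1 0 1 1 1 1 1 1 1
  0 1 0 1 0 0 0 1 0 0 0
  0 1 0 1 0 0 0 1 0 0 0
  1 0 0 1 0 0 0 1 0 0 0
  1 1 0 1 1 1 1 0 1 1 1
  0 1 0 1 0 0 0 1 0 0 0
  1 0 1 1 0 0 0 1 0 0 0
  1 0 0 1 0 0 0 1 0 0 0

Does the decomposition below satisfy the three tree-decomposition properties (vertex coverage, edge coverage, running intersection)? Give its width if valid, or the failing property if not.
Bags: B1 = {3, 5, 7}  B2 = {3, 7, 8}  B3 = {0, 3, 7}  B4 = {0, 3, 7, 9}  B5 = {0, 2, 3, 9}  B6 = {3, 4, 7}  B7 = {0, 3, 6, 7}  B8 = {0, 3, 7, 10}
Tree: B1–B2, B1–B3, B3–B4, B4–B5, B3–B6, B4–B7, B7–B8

A tree decomposition must satisfy three properties: every vertex lies in some bag; for every edge, both endpoints lie together in some bag; and for every vertex, the bags containing it form a connected subtree. Here vertex 1 appears in no bag, so the decomposition is invalid.

No — vertex 1 appears in no bag.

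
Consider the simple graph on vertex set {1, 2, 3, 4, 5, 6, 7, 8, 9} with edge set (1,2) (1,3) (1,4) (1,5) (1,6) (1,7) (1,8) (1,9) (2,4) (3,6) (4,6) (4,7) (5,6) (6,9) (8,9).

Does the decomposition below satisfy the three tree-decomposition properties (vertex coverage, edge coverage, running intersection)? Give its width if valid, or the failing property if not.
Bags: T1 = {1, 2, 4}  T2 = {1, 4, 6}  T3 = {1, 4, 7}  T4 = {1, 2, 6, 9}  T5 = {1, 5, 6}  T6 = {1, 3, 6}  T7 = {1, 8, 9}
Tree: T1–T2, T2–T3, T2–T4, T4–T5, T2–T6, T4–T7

No — bags containing vertex 2 are not connected in the tree.

A tree decomposition must satisfy three properties: every vertex lies in some bag; for every edge, both endpoints lie together in some bag; and for every vertex, the bags containing it form a connected subtree. Here bags containing vertex 2 are not connected in the tree, so the decomposition is invalid.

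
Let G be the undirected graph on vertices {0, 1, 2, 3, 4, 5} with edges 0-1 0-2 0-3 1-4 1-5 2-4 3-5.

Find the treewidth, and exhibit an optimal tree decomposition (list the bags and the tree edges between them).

Every bag has size at most 3, so the width is 3 − 1 = 2 and tw(G) ≤ 2. Since 5–3–0–1–5 is a cycle in G, G is not acyclic. Forests are exactly the graphs of treewidth ≤ 1, so tw(G) ≥ 2. The upper and lower bounds meet at 2, so that is the treewidth.

Treewidth 2.
One optimal decomposition is:
Bags: B1 = {1, 3, 5}  B2 = {0, 1, 3}  B3 = {0, 1, 4}  B4 = {0, 2, 4}
Tree: B1–B2, B2–B3, B3–B4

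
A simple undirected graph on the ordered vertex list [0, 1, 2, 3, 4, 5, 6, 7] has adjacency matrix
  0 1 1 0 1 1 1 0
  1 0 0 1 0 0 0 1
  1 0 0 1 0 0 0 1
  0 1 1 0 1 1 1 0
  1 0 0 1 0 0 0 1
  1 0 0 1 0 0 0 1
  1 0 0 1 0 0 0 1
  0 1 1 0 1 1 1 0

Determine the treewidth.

A width-3 tree decomposition is:
Bags: B1 = {0, 1, 3, 7}  B2 = {0, 2, 3, 7}  B3 = {0, 3, 5, 7}  B4 = {0, 3, 4, 7}  B5 = {0, 3, 6, 7}
Tree: B1–B2, B2–B3, B3–B4, B4–B5
Every bag has size at most 4, so the width is 4 − 1 = 3 and tw(G) ≤ 3. For the lower bound: the 4 vertex sets {1,3}, {2,7}, {0}, {5} are disjoint, each induces a connected subgraph, and every pair is joined by at least one edge of G. Contracting each set to a single vertex therefore yields K_{4} as a minor, and since treewidth is minor-monotone, tw(G) ≥ tw(K_{4}) = 3. Therefore the treewidth is 3.

3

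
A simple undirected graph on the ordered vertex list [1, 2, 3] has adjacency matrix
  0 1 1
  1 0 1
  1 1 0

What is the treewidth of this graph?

2

A width-2 tree decomposition is:
Bags: B1 = {1, 2, 3}
Tree: (single bag)
A single bag containing all 3 vertices is trivially a valid decomposition of width 2. For the lower bound, the 3 vertices {1, 2, 3} are pairwise adjacent, and any tree decomposition puts a clique entirely inside one bag — forcing width ≥ 2. Therefore the treewidth is 2.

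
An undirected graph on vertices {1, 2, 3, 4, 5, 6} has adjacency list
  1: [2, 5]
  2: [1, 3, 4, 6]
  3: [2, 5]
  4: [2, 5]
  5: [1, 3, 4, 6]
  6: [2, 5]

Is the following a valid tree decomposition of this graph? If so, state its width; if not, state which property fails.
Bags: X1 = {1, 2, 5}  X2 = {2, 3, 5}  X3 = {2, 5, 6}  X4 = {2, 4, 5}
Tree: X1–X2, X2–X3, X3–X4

Yes; width 2.

Checking the three conditions: (i) the bags cover all of {1, 2, 3, 4, 5, 6}; (ii) for each edge, some bag contains both endpoints; (iii) the bags containing any fixed vertex form a subtree. All hold, so the decomposition is valid with width 3 − 1 = 2.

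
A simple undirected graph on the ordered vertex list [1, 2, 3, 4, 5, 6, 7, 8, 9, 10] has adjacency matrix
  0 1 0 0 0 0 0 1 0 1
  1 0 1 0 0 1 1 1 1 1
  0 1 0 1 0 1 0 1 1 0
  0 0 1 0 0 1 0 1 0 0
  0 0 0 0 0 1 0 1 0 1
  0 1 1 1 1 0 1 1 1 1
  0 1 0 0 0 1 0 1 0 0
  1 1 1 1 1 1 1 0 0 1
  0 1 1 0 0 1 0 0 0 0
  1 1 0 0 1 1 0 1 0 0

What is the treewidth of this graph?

A width-3 tree decomposition is:
Bags: B1 = {3, 4, 6, 8}  B2 = {2, 3, 6, 8}  B3 = {2, 6, 8, 10}  B4 = {2, 6, 7, 8}  B5 = {2, 3, 6, 9}  B6 = {1, 2, 8, 10}  B7 = {5, 6, 8, 10}
Tree: B1–B2, B2–B3, B2–B4, B2–B5, B3–B6, B3–B7
Every bag has size at most 4, so the width is 4 − 1 = 3 and tw(G) ≤ 3. For the lower bound, the 4 vertices {1, 2, 8, 10} are pairwise adjacent, and any tree decomposition puts a clique entirely inside one bag — forcing width ≥ 3. Combining the bounds, tw(G) = 3.

3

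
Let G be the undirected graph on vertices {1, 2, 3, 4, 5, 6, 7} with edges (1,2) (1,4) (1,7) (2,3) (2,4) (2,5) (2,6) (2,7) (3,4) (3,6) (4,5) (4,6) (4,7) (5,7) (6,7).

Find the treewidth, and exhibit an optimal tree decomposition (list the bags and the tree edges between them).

Treewidth 3.
One optimal decomposition is:
Bags: B1 = {2, 3, 4, 6}  B2 = {2, 4, 6, 7}  B3 = {1, 2, 4, 7}  B4 = {2, 4, 5, 7}
Tree: B1–B2, B2–B3, B3–B4

Each bag holds 4 vertices, so the decomposition has width 3, which upper-bounds the treewidth. For the lower bound, the 4 vertices {2, 3, 4, 6} are pairwise adjacent, and any tree decomposition puts a clique entirely inside one bag — forcing width ≥ 3. Hence tw(G) = 3 exactly.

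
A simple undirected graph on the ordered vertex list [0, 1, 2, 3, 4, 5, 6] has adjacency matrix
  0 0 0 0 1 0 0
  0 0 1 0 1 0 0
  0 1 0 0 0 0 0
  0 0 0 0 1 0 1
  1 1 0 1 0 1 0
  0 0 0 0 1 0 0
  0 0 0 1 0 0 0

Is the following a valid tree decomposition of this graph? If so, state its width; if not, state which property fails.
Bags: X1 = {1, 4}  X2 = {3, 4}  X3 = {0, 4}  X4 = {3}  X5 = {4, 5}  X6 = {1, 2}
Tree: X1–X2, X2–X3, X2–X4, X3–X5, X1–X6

No — vertex 6 appears in no bag.

A tree decomposition must satisfy three properties: every vertex lies in some bag; for every edge, both endpoints lie together in some bag; and for every vertex, the bags containing it form a connected subtree. Here vertex 6 appears in no bag, so the decomposition is invalid.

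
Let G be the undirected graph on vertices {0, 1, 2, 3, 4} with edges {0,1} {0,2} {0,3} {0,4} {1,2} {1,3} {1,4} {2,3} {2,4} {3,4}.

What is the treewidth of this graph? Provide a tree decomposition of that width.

Treewidth 4.
One such decomposition:
Bags: B1 = {0, 1, 2, 3, 4}
Tree: (single bag)

With just one bag of size 5, the width is 5 − 1 = 4, so tw(G) ≤ 4. On the other hand G contains the 5-clique {0, 1, 2, 3, 4}. A clique must lie in a single bag of any decomposition, so no decomposition can have width below 4. Hence tw(G) = 4 exactly.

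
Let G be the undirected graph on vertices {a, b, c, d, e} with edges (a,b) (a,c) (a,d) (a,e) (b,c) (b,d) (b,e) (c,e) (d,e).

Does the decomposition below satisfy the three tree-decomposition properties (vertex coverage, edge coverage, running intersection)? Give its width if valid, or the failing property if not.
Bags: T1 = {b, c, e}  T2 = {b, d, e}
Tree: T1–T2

A tree decomposition must satisfy three properties: every vertex lies in some bag; for every edge, both endpoints lie together in some bag; and for every vertex, the bags containing it form a connected subtree. Here vertex a appears in no bag, so the decomposition is invalid.

No — vertex a appears in no bag.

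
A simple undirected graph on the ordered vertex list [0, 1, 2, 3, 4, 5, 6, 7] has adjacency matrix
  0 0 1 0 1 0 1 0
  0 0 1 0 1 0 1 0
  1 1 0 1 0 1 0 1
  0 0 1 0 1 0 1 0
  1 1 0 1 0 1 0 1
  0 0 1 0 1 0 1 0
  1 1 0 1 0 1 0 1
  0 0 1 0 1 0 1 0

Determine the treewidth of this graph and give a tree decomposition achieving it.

Treewidth 3.
One such decomposition:
Bags: B1 = {2, 3, 4, 6}  B2 = {2, 4, 5, 6}  B3 = {0, 2, 4, 6}  B4 = {2, 4, 6, 7}  B5 = {1, 2, 4, 6}
Tree: B1–B2, B2–B3, B3–B4, B4–B5

Each bag holds 4 vertices, so the decomposition has width 3, which upper-bounds the treewidth. For the lower bound: the 4 vertex sets {3,4}, {5,6}, {2}, {0} are disjoint, each induces a connected subgraph, and every pair is joined by at least one edge of G. Contracting each set to a single vertex therefore yields K_{4} as a minor, and since treewidth is minor-monotone, tw(G) ≥ tw(K_{4}) = 3. Hence tw(G) = 3 exactly.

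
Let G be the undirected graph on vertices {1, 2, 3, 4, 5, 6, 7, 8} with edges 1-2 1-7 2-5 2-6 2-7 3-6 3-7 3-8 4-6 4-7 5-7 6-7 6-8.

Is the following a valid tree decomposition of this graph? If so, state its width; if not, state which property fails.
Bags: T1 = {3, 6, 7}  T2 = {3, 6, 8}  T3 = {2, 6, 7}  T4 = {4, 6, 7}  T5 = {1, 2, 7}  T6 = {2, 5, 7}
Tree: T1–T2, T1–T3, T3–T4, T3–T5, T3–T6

Checking the three conditions: (i) the bags cover all of {1, 2, 3, 4, 5, 6, 7, 8}; (ii) for each edge, some bag contains both endpoints; (iii) the bags containing any fixed vertex form a subtree. All hold, so the decomposition is valid with width 3 − 1 = 2.

Yes; width 2.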